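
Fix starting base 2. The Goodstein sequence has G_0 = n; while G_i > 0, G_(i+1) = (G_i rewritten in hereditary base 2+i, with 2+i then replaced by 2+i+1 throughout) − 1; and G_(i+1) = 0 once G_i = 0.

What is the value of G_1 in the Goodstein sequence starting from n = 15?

111

i=0: 15 = 2^(2 + 1) + 2^2 + 2 + 1 (b=2); 2→3: 3^(3 + 1) + 3^3 + 3 + 1 = 112; 112−1 = 111
i=1: 111 = 3^(3 + 1) + 3^3 + 3 (b=3); 3→4: 4^(4 + 1) + 4^4 + 4 = 1284; 1284−1 = 1283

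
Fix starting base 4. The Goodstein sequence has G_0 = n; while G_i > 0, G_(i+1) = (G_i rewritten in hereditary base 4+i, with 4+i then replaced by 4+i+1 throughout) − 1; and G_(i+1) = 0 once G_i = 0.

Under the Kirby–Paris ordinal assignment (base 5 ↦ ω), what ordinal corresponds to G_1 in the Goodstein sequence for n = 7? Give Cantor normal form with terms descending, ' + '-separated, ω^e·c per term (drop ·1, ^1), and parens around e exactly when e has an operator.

step 0: 7 = 4 + 3; sub 5 for 4: 5 + 3; = 8; G_1 = 8−1 = 7
step 1: 7 = 5 + 2; sub 6 for 5: 6 + 2; = 8; G_2 = 8−1 = 7

ω + 2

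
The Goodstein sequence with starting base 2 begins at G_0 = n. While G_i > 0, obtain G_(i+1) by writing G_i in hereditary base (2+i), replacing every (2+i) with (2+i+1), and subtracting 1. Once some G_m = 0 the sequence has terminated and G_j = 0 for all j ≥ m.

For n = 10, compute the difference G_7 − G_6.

step 0: 10 = 2^(2 + 1) + 2; sub 3 for 2: 3^(3 + 1) + 3; = 84; G_1 = 84−1 = 83
step 1: 83 = 3^(3 + 1) + 2; sub 4 for 3: 4^(4 + 1) + 2; = 1026; G_2 = 1026−1 = 1025
step 2: 1025 = 4^(4 + 1) + 1; sub 5 for 4: 5^(5 + 1) + 1; = 15626; G_3 = 15626−1 = 15625
step 3: 15625 = 5^(5 + 1); sub 6 for 5: 6^(6 + 1); = 279936; G_4 = 279936−1 = 279935
step 4: 279935 = 5·6^6 + 5·6^5 + 5·6^4 + 5·6^3 + 5·6^2 + 5·6 + 5; sub 7 for 6: 5·7^7 + 5·7^5 + 5·7^4 + 5·7^3 + 5·7^2 + 5·7 + 5; = 4215755; G_5 = 4215755−1 = 4215754
step 5: 4215754 = 5·7^7 + 5·7^5 + 5·7^4 + 5·7^3 + 5·7^2 + 5·7 + 4; sub 8 for 7: 5·8^8 + 5·8^5 + 5·8^4 + 5·8^3 + 5·8^2 + 5·8 + 4; = 84073324; G_6 = 84073324−1 = 84073323
step 6: 84073323 = 5·8^8 + 5·8^5 + 5·8^4 + 5·8^3 + 5·8^2 + 5·8 + 3; sub 9 for 8: 5·9^9 + 5·9^5 + 5·9^4 + 5·9^3 + 5·9^2 + 5·9 + 3; = 1937434593; G_7 = 1937434593−1 = 1937434592

1853361269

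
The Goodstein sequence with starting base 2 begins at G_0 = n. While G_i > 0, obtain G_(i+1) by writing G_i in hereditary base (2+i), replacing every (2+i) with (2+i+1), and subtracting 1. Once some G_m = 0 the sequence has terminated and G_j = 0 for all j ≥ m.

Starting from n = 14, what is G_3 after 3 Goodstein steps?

i=0: 14 = 2^(2 + 1) + 2^2 + 2 (b=2); 2→3: 3^(3 + 1) + 3^3 + 3 = 111; 111−1 = 110
i=1: 110 = 3^(3 + 1) + 3^3 + 2 (b=3); 3→4: 4^(4 + 1) + 4^4 + 2 = 1282; 1282−1 = 1281
i=2: 1281 = 4^(4 + 1) + 4^4 + 1 (b=4); 4→5: 5^(5 + 1) + 5^5 + 1 = 18751; 18751−1 = 18750
i=3: 18750 = 5^(5 + 1) + 5^5 (b=5); 5→6: 6^(6 + 1) + 6^6 = 326592; 326592−1 = 326591

18750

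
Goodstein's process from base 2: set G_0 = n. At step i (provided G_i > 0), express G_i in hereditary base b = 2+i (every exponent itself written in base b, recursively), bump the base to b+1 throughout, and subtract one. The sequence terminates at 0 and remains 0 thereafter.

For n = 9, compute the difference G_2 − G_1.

base 2: 9 = 2^(2 + 1) + 1; at 3: 3^(3 + 1) + 1 = 82; next = 81
base 3: 81 = 3^(3 + 1); at 4: 4^(4 + 1) = 1024; next = 1023

942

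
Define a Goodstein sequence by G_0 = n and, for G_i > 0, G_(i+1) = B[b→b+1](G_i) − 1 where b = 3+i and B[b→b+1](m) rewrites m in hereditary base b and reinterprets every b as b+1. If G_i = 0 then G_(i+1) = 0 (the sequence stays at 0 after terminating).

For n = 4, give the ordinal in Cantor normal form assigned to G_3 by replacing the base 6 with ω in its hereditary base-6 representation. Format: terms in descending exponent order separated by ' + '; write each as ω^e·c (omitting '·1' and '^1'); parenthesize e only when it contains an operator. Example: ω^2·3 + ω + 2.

3

4 —HB3→ 3 + 1 —bump→ 4 + 1 = 5 —(−1)→ 4
4 —HB4→ 4 —bump→ 5 = 5 —(−1)→ 4
4 —HB5→ 4 —bump→ 4 = 4 —(−1)→ 3
3 —HB6→ 3 —bump→ 3 = 3 —(−1)→ 2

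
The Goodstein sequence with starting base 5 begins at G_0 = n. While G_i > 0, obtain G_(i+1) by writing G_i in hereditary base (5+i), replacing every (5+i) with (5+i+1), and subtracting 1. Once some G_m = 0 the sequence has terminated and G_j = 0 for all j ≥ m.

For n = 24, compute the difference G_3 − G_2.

base 5: 24 = 4·5 + 4; at 6: 4·6 + 4 = 28; next = 27
base 6: 27 = 4·6 + 3; at 7: 4·7 + 3 = 31; next = 30
base 7: 30 = 4·7 + 2; at 8: 4·8 + 2 = 34; next = 33

3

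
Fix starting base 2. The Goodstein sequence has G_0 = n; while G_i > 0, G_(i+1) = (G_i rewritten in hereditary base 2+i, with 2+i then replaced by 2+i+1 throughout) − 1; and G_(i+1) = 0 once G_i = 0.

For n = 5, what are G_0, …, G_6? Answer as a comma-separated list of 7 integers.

5, 27, 255, 467, 775, 1197, 1751

[0] 5 ≡ 2^2 + 1 (base 2). Lift 3: 28. −1: 27.
[1] 27 ≡ 3^3 (base 3). Lift 4: 256. −1: 255.
[2] 255 ≡ 3·4^3 + 3·4^2 + 3·4 + 3 (base 4). Lift 5: 468. −1: 467.
[3] 467 ≡ 3·5^3 + 3·5^2 + 3·5 + 2 (base 5). Lift 6: 776. −1: 775.
[4] 775 ≡ 3·6^3 + 3·6^2 + 3·6 + 1 (base 6). Lift 7: 1198. −1: 1197.
[5] 1197 ≡ 3·7^3 + 3·7^2 + 3·7 (base 7). Lift 8: 1752. −1: 1751.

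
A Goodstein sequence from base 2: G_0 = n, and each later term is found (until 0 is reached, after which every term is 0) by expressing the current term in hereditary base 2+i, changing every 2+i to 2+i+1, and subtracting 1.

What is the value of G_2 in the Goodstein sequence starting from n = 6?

257

6 —HB2→ 2^2 + 2 —bump→ 3^3 + 3 = 30 —(−1)→ 29
29 —HB3→ 3^3 + 2 —bump→ 4^4 + 2 = 258 —(−1)→ 257
257 —HB4→ 4^4 + 1 —bump→ 5^5 + 1 = 3126 —(−1)→ 3125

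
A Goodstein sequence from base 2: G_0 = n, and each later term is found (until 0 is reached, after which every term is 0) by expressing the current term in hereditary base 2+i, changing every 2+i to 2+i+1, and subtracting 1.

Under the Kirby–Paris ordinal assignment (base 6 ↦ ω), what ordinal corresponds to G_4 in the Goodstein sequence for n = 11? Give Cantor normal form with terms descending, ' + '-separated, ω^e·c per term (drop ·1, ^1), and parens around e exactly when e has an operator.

base 2: 11 = 2^(2 + 1) + 2 + 1; at 3: 3^(3 + 1) + 3 + 1 = 85; next = 84
base 3: 84 = 3^(3 + 1) + 3; at 4: 4^(4 + 1) + 4 = 1028; next = 1027
base 4: 1027 = 4^(4 + 1) + 3; at 5: 5^(5 + 1) + 3 = 15628; next = 15627
base 5: 15627 = 5^(5 + 1) + 2; at 6: 6^(6 + 1) + 2 = 279938; next = 279937
base 6: 279937 = 6^(6 + 1) + 1; at 7: 7^(7 + 1) + 1 = 5764802; next = 5764801

ω^(ω + 1) + 1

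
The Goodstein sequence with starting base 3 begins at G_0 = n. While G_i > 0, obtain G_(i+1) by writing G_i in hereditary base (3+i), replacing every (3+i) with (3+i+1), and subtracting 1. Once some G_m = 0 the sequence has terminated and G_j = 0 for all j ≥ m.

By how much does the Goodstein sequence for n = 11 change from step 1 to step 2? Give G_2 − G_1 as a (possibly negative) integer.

i=0: 11 = 3^2 + 2 (b=3); 3→4: 4^2 + 2 = 18; 18−1 = 17
i=1: 17 = 4^2 + 1 (b=4); 4→5: 5^2 + 1 = 26; 26−1 = 25

8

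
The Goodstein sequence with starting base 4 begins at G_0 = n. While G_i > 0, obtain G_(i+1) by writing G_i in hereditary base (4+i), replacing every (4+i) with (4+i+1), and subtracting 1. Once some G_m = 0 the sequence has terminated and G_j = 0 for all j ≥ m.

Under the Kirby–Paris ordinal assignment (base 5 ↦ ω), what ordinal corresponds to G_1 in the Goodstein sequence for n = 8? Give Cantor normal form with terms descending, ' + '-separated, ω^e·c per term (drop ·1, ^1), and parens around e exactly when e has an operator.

8 —HB4→ 2·4 —bump→ 2·5 = 10 —(−1)→ 9
9 —HB5→ 5 + 4 —bump→ 6 + 4 = 10 —(−1)→ 9

ω + 4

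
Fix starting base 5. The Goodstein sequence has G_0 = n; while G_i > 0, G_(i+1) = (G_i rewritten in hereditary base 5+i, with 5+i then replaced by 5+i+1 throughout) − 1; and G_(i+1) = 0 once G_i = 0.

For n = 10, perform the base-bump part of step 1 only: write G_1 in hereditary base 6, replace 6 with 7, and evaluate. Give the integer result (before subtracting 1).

[0] 10 ≡ 2·5 (base 5). Lift 6: 12. −1: 11.
[1] 11 ≡ 6 + 5 (base 6). Lift 7: 12. −1: 11.

12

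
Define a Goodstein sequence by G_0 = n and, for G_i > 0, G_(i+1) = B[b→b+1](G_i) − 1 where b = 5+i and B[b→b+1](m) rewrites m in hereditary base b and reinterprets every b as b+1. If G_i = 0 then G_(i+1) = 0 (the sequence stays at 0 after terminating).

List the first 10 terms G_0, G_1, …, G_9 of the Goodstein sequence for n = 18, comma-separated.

i=0: 18 = 3·5 + 3 (b=5); 5→6: 3·6 + 3 = 21; 21−1 = 20
i=1: 20 = 3·6 + 2 (b=6); 6→7: 3·7 + 2 = 23; 23−1 = 22
i=2: 22 = 3·7 + 1 (b=7); 7→8: 3·8 + 1 = 25; 25−1 = 24
i=3: 24 = 3·8 (b=8); 8→9: 3·9 = 27; 27−1 = 26
i=4: 26 = 2·9 + 8 (b=9); 9→10: 2·10 + 8 = 28; 28−1 = 27
i=5: 27 = 2·10 + 7 (b=10); 10→11: 2·11 + 7 = 29; 29−1 = 28
i=6: 28 = 2·11 + 6 (b=11); 11→12: 2·12 + 6 = 30; 30−1 = 29
i=7: 29 = 2·12 + 5 (b=12); 12→13: 2·13 + 5 = 31; 31−1 = 30
i=8: 30 = 2·13 + 4 (b=13); 13→14: 2·14 + 4 = 32; 32−1 = 31

18, 20, 22, 24, 26, 27, 28, 29, 30, 31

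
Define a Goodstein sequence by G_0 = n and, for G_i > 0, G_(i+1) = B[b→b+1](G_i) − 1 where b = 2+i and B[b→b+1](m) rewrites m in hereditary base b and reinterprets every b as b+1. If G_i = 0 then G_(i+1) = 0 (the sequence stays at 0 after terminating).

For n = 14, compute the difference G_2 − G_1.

[0] 14 ≡ 2^(2 + 1) + 2^2 + 2 (base 2). Lift 3: 111. −1: 110.
[1] 110 ≡ 3^(3 + 1) + 3^3 + 2 (base 3). Lift 4: 1282. −1: 1281.

1171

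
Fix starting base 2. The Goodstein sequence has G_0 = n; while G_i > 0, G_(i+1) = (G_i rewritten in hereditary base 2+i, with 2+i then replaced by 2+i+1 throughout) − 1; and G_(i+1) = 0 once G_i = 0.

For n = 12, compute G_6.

134217867

G_0=12  [base 2] 2^(2 + 1) + 2^2  →[2↦3]→  3^(3 + 1) + 3^3 = 108  −1 ⇒ G_1=107
G_1=107  [base 3] 3^(3 + 1) + 2·3^2 + 2·3 + 2  →[3↦4]→  4^(4 + 1) + 2·4^2 + 2·4 + 2 = 1066  −1 ⇒ G_2=1065
G_2=1065  [base 4] 4^(4 + 1) + 2·4^2 + 2·4 + 1  →[4↦5]→  5^(5 + 1) + 2·5^2 + 2·5 + 1 = 15686  −1 ⇒ G_3=15685
G_3=15685  [base 5] 5^(5 + 1) + 2·5^2 + 2·5  →[5↦6]→  6^(6 + 1) + 2·6^2 + 2·6 = 280020  −1 ⇒ G_4=280019
G_4=280019  [base 6] 6^(6 + 1) + 2·6^2 + 6 + 5  →[6↦7]→  7^(7 + 1) + 2·7^2 + 7 + 5 = 5764911  −1 ⇒ G_5=5764910
G_5=5764910  [base 7] 7^(7 + 1) + 2·7^2 + 7 + 4  →[7↦8]→  8^(8 + 1) + 2·8^2 + 8 + 4 = 134217868  −1 ⇒ G_6=134217867
G_6=134217867  [base 8] 8^(8 + 1) + 2·8^2 + 8 + 3  →[8↦9]→  9^(9 + 1) + 2·9^2 + 9 + 3 = 3486784575  −1 ⇒ G_7=3486784574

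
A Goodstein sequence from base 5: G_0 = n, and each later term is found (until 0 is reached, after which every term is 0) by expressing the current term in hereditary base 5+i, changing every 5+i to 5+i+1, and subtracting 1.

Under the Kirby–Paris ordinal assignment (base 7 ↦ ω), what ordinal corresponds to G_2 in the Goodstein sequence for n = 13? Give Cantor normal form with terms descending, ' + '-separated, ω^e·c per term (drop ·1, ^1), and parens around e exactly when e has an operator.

13 —HB5→ 2·5 + 3 —bump→ 2·6 + 3 = 15 —(−1)→ 14
14 —HB6→ 2·6 + 2 —bump→ 2·7 + 2 = 16 —(−1)→ 15
15 —HB7→ 2·7 + 1 —bump→ 2·8 + 1 = 17 —(−1)→ 16

ω·2 + 1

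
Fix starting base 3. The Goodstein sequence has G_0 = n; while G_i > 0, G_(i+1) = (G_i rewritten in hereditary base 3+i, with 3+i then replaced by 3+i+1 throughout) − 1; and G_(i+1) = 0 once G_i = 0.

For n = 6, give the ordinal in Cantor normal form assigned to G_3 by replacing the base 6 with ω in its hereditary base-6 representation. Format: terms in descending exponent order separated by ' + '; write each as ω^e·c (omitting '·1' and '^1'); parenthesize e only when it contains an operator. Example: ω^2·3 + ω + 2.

ω + 1

(0) 6|_3 = 2·3 ↦ 2·4|_4 = 8 ⇒ 7
(1) 7|_4 = 4 + 3 ↦ 5 + 3|_5 = 8 ⇒ 7
(2) 7|_5 = 5 + 2 ↦ 6 + 2|_6 = 8 ⇒ 7
(3) 7|_6 = 6 + 1 ↦ 7 + 1|_7 = 8 ⇒ 7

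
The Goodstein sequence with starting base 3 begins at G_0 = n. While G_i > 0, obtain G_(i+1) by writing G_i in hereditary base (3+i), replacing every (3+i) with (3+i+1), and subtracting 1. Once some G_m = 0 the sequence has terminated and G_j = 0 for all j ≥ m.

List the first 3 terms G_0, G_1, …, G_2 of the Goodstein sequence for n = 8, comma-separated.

8, 9, 10

G_0=8  [base 3] 2·3 + 2  →[3↦4]→  2·4 + 2 = 10  −1 ⇒ G_1=9
G_1=9  [base 4] 2·4 + 1  →[4↦5]→  2·5 + 1 = 11  −1 ⇒ G_2=10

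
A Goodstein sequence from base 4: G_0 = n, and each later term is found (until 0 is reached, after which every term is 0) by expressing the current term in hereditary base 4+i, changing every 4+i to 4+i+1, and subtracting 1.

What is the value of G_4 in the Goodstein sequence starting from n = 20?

G_0=20  [base 4] 4^2 + 4  →[4↦5]→  5^2 + 5 = 30  −1 ⇒ G_1=29
G_1=29  [base 5] 5^2 + 4  →[5↦6]→  6^2 + 4 = 40  −1 ⇒ G_2=39
G_2=39  [base 6] 6^2 + 3  →[6↦7]→  7^2 + 3 = 52  −1 ⇒ G_3=51
G_3=51  [base 7] 7^2 + 2  →[7↦8]→  8^2 + 2 = 66  −1 ⇒ G_4=65
G_4=65  [base 8] 8^2 + 1  →[8↦9]→  9^2 + 1 = 82  −1 ⇒ G_5=81

65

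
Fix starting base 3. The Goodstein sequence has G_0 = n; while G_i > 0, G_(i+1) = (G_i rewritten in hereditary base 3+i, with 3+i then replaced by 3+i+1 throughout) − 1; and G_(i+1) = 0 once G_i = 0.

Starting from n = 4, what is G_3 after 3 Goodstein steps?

3

(0) 4|_3 = 3 + 1 ↦ 4 + 1|_4 = 5 ⇒ 4
(1) 4|_4 = 4 ↦ 5|_5 = 5 ⇒ 4
(2) 4|_5 = 4 ↦ 4|_6 = 4 ⇒ 3
(3) 3|_6 = 3 ↦ 3|_7 = 3 ⇒ 2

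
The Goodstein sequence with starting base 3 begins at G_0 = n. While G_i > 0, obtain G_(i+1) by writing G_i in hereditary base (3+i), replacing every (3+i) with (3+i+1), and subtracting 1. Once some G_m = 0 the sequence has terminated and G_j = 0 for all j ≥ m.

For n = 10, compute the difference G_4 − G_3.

3

base 3: 10 = 3^2 + 1; at 4: 4^2 + 1 = 17; next = 16
base 4: 16 = 4^2; at 5: 5^2 = 25; next = 24
base 5: 24 = 4·5 + 4; at 6: 4·6 + 4 = 28; next = 27
base 6: 27 = 4·6 + 3; at 7: 4·7 + 3 = 31; next = 30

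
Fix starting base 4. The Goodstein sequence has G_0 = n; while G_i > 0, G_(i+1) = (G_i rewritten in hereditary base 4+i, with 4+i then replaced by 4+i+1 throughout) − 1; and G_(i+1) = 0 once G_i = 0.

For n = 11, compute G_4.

[0] 11 ≡ 2·4 + 3 (base 4). Lift 5: 13. −1: 12.
[1] 12 ≡ 2·5 + 2 (base 5). Lift 6: 14. −1: 13.
[2] 13 ≡ 2·6 + 1 (base 6). Lift 7: 15. −1: 14.
[3] 14 ≡ 2·7 (base 7). Lift 8: 16. −1: 15.

15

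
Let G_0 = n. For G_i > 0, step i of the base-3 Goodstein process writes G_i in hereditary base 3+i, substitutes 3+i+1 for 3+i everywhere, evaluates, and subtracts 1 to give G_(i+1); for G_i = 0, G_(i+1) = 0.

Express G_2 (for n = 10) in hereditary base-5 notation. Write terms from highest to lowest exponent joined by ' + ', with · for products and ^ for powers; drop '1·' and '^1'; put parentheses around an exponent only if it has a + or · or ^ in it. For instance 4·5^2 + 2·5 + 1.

10 —HB3→ 3^2 + 1 —bump→ 4^2 + 1 = 17 —(−1)→ 16
16 —HB4→ 4^2 —bump→ 5^2 = 25 —(−1)→ 24
24 —HB5→ 4·5 + 4 —bump→ 4·6 + 4 = 28 —(−1)→ 27

4·5 + 4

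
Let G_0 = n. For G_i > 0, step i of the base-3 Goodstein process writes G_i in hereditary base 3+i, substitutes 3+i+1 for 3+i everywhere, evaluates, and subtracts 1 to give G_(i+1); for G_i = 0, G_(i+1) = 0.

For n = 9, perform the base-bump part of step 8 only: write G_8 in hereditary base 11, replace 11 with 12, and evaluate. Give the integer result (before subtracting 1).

i=0: 9 = 3^2 (b=3); 3→4: 4^2 = 16; 16−1 = 15
i=1: 15 = 3·4 + 3 (b=4); 4→5: 3·5 + 3 = 18; 18−1 = 17
i=2: 17 = 3·5 + 2 (b=5); 5→6: 3·6 + 2 = 20; 20−1 = 19
i=3: 19 = 3·6 + 1 (b=6); 6→7: 3·7 + 1 = 22; 22−1 = 21
i=4: 21 = 3·7 (b=7); 7→8: 3·8 = 24; 24−1 = 23
i=5: 23 = 2·8 + 7 (b=8); 8→9: 2·9 + 7 = 25; 25−1 = 24
i=6: 24 = 2·9 + 6 (b=9); 9→10: 2·10 + 6 = 26; 26−1 = 25
i=7: 25 = 2·10 + 5 (b=10); 10→11: 2·11 + 5 = 27; 27−1 = 26
i=8: 26 = 2·11 + 4 (b=11); 11→12: 2·12 + 4 = 28; 28−1 = 27

28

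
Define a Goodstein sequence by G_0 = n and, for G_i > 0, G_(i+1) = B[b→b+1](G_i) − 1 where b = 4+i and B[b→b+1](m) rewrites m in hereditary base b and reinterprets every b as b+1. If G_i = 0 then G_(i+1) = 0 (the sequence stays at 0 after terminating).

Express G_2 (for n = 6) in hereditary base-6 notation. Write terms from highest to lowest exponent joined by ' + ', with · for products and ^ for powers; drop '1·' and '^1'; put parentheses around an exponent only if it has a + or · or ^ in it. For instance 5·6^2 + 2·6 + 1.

6 —HB4→ 4 + 2 —bump→ 5 + 2 = 7 —(−1)→ 6
6 —HB5→ 5 + 1 —bump→ 6 + 1 = 7 —(−1)→ 6

6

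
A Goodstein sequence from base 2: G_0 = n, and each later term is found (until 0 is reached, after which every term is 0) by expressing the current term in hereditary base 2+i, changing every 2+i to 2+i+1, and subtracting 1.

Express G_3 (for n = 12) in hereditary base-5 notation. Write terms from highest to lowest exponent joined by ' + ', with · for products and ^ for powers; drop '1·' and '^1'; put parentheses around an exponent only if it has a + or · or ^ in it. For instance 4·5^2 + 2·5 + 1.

5^(5 + 1) + 2·5^2 + 2·5

[0] 12 ≡ 2^(2 + 1) + 2^2 (base 2). Lift 3: 108. −1: 107.
[1] 107 ≡ 3^(3 + 1) + 2·3^2 + 2·3 + 2 (base 3). Lift 4: 1066. −1: 1065.
[2] 1065 ≡ 4^(4 + 1) + 2·4^2 + 2·4 + 1 (base 4). Lift 5: 15686. −1: 15685.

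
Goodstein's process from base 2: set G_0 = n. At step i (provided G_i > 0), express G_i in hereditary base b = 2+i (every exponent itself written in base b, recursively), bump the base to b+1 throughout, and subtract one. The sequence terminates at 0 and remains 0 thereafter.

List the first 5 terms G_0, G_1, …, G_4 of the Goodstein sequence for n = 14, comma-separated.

(0) 14|_2 = 2^(2 + 1) + 2^2 + 2 ↦ 3^(3 + 1) + 3^3 + 3|_3 = 111 ⇒ 110
(1) 110|_3 = 3^(3 + 1) + 3^3 + 2 ↦ 4^(4 + 1) + 4^4 + 2|_4 = 1282 ⇒ 1281
(2) 1281|_4 = 4^(4 + 1) + 4^4 + 1 ↦ 5^(5 + 1) + 5^5 + 1|_5 = 18751 ⇒ 18750
(3) 18750|_5 = 5^(5 + 1) + 5^5 ↦ 6^(6 + 1) + 6^6|_6 = 326592 ⇒ 326591

14, 110, 1281, 18750, 326591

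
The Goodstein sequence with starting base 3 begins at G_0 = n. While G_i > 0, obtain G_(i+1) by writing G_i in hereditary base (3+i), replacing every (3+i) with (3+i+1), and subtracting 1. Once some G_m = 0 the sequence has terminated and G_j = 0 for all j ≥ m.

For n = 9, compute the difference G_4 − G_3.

2

i=0: 9 = 3^2 (b=3); 3→4: 4^2 = 16; 16−1 = 15
i=1: 15 = 3·4 + 3 (b=4); 4→5: 3·5 + 3 = 18; 18−1 = 17
i=2: 17 = 3·5 + 2 (b=5); 5→6: 3·6 + 2 = 20; 20−1 = 19
i=3: 19 = 3·6 + 1 (b=6); 6→7: 3·7 + 1 = 22; 22−1 = 21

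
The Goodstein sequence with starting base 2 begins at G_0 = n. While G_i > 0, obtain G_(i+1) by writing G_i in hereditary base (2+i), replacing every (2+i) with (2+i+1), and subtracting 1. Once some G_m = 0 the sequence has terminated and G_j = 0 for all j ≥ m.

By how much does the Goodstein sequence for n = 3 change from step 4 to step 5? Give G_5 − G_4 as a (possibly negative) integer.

3 —HB2→ 2 + 1 —bump→ 3 + 1 = 4 —(−1)→ 3
3 —HB3→ 3 —bump→ 4 = 4 —(−1)→ 3
3 —HB4→ 3 —bump→ 3 = 3 —(−1)→ 2
2 —HB5→ 2 —bump→ 2 = 2 —(−1)→ 1
1 —HB6→ 1 —bump→ 1 = 1 —(−1)→ 0

-1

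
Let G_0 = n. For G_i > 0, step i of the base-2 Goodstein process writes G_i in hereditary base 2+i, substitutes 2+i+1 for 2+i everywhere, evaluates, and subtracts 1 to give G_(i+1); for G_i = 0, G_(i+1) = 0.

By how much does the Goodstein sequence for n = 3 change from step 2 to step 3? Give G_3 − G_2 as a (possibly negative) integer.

G_0=3  [base 2] 2 + 1  →[2↦3]→  3 + 1 = 4  −1 ⇒ G_1=3
G_1=3  [base 3] 3  →[3↦4]→  4 = 4  −1 ⇒ G_2=3
G_2=3  [base 4] 3  →[4↦5]→  3 = 3  −1 ⇒ G_3=2

-1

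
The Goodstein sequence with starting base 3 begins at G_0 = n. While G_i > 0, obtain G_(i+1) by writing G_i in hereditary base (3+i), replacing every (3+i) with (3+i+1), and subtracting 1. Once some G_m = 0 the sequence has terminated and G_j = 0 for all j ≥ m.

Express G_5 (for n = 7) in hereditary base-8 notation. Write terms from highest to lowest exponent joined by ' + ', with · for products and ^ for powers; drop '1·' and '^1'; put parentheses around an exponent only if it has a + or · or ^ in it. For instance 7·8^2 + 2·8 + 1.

8 + 1

[0] 7 ≡ 2·3 + 1 (base 3). Lift 4: 9. −1: 8.
[1] 8 ≡ 2·4 (base 4). Lift 5: 10. −1: 9.
[2] 9 ≡ 5 + 4 (base 5). Lift 6: 10. −1: 9.
[3] 9 ≡ 6 + 3 (base 6). Lift 7: 10. −1: 9.
[4] 9 ≡ 7 + 2 (base 7). Lift 8: 10. −1: 9.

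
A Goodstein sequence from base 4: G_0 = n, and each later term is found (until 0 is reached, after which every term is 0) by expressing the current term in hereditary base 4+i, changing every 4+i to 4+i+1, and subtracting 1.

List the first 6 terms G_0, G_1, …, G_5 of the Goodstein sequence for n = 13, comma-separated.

base 4: 13 = 3·4 + 1; at 5: 3·5 + 1 = 16; next = 15
base 5: 15 = 3·5; at 6: 3·6 = 18; next = 17
base 6: 17 = 2·6 + 5; at 7: 2·7 + 5 = 19; next = 18
base 7: 18 = 2·7 + 4; at 8: 2·8 + 4 = 20; next = 19
base 8: 19 = 2·8 + 3; at 9: 2·9 + 3 = 21; next = 20

13, 15, 17, 18, 19, 20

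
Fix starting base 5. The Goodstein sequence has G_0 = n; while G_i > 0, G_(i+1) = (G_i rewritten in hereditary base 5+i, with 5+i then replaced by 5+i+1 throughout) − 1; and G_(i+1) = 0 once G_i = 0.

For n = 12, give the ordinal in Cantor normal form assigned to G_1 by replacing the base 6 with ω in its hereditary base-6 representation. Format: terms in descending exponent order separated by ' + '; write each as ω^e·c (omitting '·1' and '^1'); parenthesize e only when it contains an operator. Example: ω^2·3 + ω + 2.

step 0: 12 = 2·5 + 2; sub 6 for 5: 2·6 + 2; = 14; G_1 = 14−1 = 13
step 1: 13 = 2·6 + 1; sub 7 for 6: 2·7 + 1; = 15; G_2 = 15−1 = 14

ω·2 + 1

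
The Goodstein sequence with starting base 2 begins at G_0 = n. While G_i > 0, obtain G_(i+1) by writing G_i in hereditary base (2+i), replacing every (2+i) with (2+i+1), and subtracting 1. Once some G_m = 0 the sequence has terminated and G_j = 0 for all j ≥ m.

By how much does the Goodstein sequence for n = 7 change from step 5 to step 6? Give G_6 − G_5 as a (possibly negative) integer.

G_0 = 7. HB_2(7) = 2^2 + 2 + 1. Bump = 31. G_1 = 30.
G_1 = 30. HB_3(30) = 3^3 + 3. Bump = 260. G_2 = 259.
G_2 = 259. HB_4(259) = 4^4 + 3. Bump = 3128. G_3 = 3127.
G_3 = 3127. HB_5(3127) = 5^5 + 2. Bump = 46658. G_4 = 46657.
G_4 = 46657. HB_6(46657) = 6^6 + 1. Bump = 823544. G_5 = 823543.
G_5 = 823543. HB_7(823543) = 7^7. Bump = 16777216. G_6 = 16777215.

15953672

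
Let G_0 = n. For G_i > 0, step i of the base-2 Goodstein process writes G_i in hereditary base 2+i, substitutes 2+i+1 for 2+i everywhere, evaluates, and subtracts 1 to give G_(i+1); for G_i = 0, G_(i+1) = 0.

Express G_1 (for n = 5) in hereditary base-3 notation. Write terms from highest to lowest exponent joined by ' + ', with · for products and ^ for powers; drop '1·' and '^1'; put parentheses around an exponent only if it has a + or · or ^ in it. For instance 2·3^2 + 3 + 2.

[0] 5 ≡ 2^2 + 1 (base 2). Lift 3: 28. −1: 27.
[1] 27 ≡ 3^3 (base 3). Lift 4: 256. −1: 255.

3^3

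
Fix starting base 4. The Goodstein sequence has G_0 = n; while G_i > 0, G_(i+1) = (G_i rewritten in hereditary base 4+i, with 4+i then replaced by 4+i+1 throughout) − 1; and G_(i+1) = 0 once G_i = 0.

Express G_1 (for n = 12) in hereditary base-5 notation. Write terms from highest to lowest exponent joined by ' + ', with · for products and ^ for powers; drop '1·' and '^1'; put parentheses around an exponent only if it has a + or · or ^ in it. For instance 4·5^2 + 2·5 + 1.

2·5 + 4

[0] 12 ≡ 3·4 (base 4). Lift 5: 15. −1: 14.
[1] 14 ≡ 2·5 + 4 (base 5). Lift 6: 16. −1: 15.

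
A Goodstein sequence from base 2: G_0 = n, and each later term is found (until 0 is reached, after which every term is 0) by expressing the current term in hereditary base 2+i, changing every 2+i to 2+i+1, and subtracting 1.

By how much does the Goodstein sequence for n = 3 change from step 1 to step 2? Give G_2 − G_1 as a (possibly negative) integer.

0

[0] 3 ≡ 2 + 1 (base 2). Lift 3: 4. −1: 3.
[1] 3 ≡ 3 (base 3). Lift 4: 4. −1: 3.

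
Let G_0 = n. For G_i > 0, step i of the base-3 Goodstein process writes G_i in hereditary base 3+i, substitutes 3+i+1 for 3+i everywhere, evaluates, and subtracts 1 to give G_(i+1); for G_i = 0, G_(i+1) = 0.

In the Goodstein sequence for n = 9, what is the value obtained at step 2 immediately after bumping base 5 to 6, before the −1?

20

step 0: 9 = 3^2; sub 4 for 3: 4^2; = 16; G_1 = 16−1 = 15
step 1: 15 = 3·4 + 3; sub 5 for 4: 3·5 + 3; = 18; G_2 = 18−1 = 17
step 2: 17 = 3·5 + 2; sub 6 for 5: 3·6 + 2; = 20; G_3 = 20−1 = 19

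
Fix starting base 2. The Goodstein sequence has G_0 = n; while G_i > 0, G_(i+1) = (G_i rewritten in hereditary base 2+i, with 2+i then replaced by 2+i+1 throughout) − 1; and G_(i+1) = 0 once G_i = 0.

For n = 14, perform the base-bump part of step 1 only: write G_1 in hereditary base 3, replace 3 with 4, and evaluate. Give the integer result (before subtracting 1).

1282

14 —HB2→ 2^(2 + 1) + 2^2 + 2 —bump→ 3^(3 + 1) + 3^3 + 3 = 111 —(−1)→ 110
110 —HB3→ 3^(3 + 1) + 3^3 + 2 —bump→ 4^(4 + 1) + 4^4 + 2 = 1282 —(−1)→ 1281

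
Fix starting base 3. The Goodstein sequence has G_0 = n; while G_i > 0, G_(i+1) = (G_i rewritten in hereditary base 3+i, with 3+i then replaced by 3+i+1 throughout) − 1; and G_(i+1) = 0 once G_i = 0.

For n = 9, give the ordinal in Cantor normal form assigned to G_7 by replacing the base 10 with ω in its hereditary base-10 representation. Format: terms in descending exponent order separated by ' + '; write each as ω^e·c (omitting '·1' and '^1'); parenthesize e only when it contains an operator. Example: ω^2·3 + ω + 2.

G_0 = 9. HB_3(9) = 3^2. Bump = 16. G_1 = 15.
G_1 = 15. HB_4(15) = 3·4 + 3. Bump = 18. G_2 = 17.
G_2 = 17. HB_5(17) = 3·5 + 2. Bump = 20. G_3 = 19.
G_3 = 19. HB_6(19) = 3·6 + 1. Bump = 22. G_4 = 21.
G_4 = 21. HB_7(21) = 3·7. Bump = 24. G_5 = 23.
G_5 = 23. HB_8(23) = 2·8 + 7. Bump = 25. G_6 = 24.
G_6 = 24. HB_9(24) = 2·9 + 6. Bump = 26. G_7 = 25.

ω·2 + 5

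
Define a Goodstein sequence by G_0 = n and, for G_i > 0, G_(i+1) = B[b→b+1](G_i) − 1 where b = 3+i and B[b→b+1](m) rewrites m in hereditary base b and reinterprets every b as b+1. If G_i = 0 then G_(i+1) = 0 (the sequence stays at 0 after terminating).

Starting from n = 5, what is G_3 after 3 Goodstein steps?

5

step 0: 5 = 3 + 2; sub 4 for 3: 4 + 2; = 6; G_1 = 6−1 = 5
step 1: 5 = 4 + 1; sub 5 for 4: 5 + 1; = 6; G_2 = 6−1 = 5
step 2: 5 = 5; sub 6 for 5: 6; = 6; G_3 = 6−1 = 5
step 3: 5 = 5; sub 7 for 6: 5; = 5; G_4 = 5−1 = 4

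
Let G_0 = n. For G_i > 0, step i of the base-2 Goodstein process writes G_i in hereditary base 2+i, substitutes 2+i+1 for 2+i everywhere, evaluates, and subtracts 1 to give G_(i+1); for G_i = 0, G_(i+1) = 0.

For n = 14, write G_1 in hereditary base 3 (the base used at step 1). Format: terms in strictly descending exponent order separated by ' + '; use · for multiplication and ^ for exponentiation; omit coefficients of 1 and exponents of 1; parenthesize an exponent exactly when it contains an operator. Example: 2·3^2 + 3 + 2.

3^(3 + 1) + 3^3 + 2

G_0 = 14. HB_2(14) = 2^(2 + 1) + 2^2 + 2. Bump = 111. G_1 = 110.
G_1 = 110. HB_3(110) = 3^(3 + 1) + 3^3 + 2. Bump = 1282. G_2 = 1281.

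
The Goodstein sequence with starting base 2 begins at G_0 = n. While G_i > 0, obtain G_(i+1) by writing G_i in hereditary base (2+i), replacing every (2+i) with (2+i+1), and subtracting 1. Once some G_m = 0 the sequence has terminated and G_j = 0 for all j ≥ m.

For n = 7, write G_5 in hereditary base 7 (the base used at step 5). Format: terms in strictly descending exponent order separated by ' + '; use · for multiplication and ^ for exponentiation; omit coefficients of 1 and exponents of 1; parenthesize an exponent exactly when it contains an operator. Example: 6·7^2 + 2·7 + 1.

7^7

step 0: 7 = 2^2 + 2 + 1; sub 3 for 2: 3^3 + 3 + 1; = 31; G_1 = 31−1 = 30
step 1: 30 = 3^3 + 3; sub 4 for 3: 4^4 + 4; = 260; G_2 = 260−1 = 259
step 2: 259 = 4^4 + 3; sub 5 for 4: 5^5 + 3; = 3128; G_3 = 3128−1 = 3127
step 3: 3127 = 5^5 + 2; sub 6 for 5: 6^6 + 2; = 46658; G_4 = 46658−1 = 46657
step 4: 46657 = 6^6 + 1; sub 7 for 6: 7^7 + 1; = 823544; G_5 = 823544−1 = 823543
step 5: 823543 = 7^7; sub 8 for 7: 8^8; = 16777216; G_6 = 16777216−1 = 16777215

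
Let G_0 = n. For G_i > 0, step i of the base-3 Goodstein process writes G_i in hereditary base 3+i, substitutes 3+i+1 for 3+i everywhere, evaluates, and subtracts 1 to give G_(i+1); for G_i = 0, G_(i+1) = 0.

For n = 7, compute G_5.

base 3: 7 = 2·3 + 1; at 4: 2·4 + 1 = 9; next = 8
base 4: 8 = 2·4; at 5: 2·5 = 10; next = 9
base 5: 9 = 5 + 4; at 6: 6 + 4 = 10; next = 9
base 6: 9 = 6 + 3; at 7: 7 + 3 = 10; next = 9
base 7: 9 = 7 + 2; at 8: 8 + 2 = 10; next = 9
base 8: 9 = 8 + 1; at 9: 9 + 1 = 10; next = 9

9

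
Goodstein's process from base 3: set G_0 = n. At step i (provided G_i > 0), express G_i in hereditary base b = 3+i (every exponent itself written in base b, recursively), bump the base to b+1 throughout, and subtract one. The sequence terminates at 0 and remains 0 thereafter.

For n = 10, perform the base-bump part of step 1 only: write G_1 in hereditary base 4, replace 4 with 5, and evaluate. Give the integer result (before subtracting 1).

(0) 10|_3 = 3^2 + 1 ↦ 4^2 + 1|_4 = 17 ⇒ 16
(1) 16|_4 = 4^2 ↦ 5^2|_5 = 25 ⇒ 24

25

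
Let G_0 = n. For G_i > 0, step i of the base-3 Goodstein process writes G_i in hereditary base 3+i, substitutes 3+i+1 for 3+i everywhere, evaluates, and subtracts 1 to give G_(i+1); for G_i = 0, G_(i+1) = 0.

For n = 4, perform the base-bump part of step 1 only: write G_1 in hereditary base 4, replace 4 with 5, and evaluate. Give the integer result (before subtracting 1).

step 0: 4 = 3 + 1; sub 4 for 3: 4 + 1; = 5; G_1 = 5−1 = 4
step 1: 4 = 4; sub 5 for 4: 5; = 5; G_2 = 5−1 = 4

5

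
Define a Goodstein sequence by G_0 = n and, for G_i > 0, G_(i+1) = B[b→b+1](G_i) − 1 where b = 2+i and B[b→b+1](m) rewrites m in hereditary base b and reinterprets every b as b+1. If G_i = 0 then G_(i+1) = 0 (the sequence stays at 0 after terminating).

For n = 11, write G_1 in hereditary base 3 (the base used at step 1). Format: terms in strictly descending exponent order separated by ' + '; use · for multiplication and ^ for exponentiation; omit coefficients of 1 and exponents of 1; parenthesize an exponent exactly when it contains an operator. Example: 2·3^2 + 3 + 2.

3^(3 + 1) + 3

G_0=11  [base 2] 2^(2 + 1) + 2 + 1  →[2↦3]→  3^(3 + 1) + 3 + 1 = 85  −1 ⇒ G_1=84
G_1=84  [base 3] 3^(3 + 1) + 3  →[3↦4]→  4^(4 + 1) + 4 = 1028  −1 ⇒ G_2=1027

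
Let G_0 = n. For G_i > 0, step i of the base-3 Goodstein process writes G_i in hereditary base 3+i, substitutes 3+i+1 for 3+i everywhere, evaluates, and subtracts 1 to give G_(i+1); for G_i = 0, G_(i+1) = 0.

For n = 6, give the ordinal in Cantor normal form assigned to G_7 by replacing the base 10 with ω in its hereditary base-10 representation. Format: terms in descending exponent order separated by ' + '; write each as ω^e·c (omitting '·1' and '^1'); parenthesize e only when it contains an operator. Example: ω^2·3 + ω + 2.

5

base 3: 6 = 2·3; at 4: 2·4 = 8; next = 7
base 4: 7 = 4 + 3; at 5: 5 + 3 = 8; next = 7
base 5: 7 = 5 + 2; at 6: 6 + 2 = 8; next = 7
base 6: 7 = 6 + 1; at 7: 7 + 1 = 8; next = 7
base 7: 7 = 7; at 8: 8 = 8; next = 7
base 8: 7 = 7; at 9: 7 = 7; next = 6
base 9: 6 = 6; at 10: 6 = 6; next = 5
base 10: 5 = 5; at 11: 5 = 5; next = 4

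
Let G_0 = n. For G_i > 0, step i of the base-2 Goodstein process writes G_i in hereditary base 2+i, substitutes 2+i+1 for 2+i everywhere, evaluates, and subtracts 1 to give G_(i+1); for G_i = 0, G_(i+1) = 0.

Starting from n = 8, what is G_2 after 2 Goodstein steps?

553

8 —HB2→ 2^(2 + 1) —bump→ 3^(3 + 1) = 81 —(−1)→ 80
80 —HB3→ 2·3^3 + 2·3^2 + 2·3 + 2 —bump→ 2·4^4 + 2·4^2 + 2·4 + 2 = 554 —(−1)→ 553
553 —HB4→ 2·4^4 + 2·4^2 + 2·4 + 1 —bump→ 2·5^5 + 2·5^2 + 2·5 + 1 = 6311 —(−1)→ 6310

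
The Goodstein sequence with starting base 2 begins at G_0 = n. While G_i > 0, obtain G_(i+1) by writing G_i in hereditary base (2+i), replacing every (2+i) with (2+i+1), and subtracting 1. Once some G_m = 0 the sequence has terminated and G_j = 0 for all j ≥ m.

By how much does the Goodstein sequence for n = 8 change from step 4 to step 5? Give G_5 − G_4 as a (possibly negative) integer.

step 0: 8 = 2^(2 + 1); sub 3 for 2: 3^(3 + 1); = 81; G_1 = 81−1 = 80
step 1: 80 = 2·3^3 + 2·3^2 + 2·3 + 2; sub 4 for 3: 2·4^4 + 2·4^2 + 2·4 + 2; = 554; G_2 = 554−1 = 553
step 2: 553 = 2·4^4 + 2·4^2 + 2·4 + 1; sub 5 for 4: 2·5^5 + 2·5^2 + 2·5 + 1; = 6311; G_3 = 6311−1 = 6310
step 3: 6310 = 2·5^5 + 2·5^2 + 2·5; sub 6 for 5: 2·6^6 + 2·6^2 + 2·6; = 93396; G_4 = 93396−1 = 93395
step 4: 93395 = 2·6^6 + 2·6^2 + 6 + 5; sub 7 for 6: 2·7^7 + 2·7^2 + 7 + 5; = 1647196; G_5 = 1647196−1 = 1647195

1553800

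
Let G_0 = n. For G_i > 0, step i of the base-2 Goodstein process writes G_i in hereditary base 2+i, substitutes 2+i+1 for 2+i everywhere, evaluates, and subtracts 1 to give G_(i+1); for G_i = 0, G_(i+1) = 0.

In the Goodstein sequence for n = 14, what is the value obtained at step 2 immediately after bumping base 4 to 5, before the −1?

18751

G_0=14  [base 2] 2^(2 + 1) + 2^2 + 2  →[2↦3]→  3^(3 + 1) + 3^3 + 3 = 111  −1 ⇒ G_1=110
G_1=110  [base 3] 3^(3 + 1) + 3^3 + 2  →[3↦4]→  4^(4 + 1) + 4^4 + 2 = 1282  −1 ⇒ G_2=1281
G_2=1281  [base 4] 4^(4 + 1) + 4^4 + 1  →[4↦5]→  5^(5 + 1) + 5^5 + 1 = 18751  −1 ⇒ G_3=18750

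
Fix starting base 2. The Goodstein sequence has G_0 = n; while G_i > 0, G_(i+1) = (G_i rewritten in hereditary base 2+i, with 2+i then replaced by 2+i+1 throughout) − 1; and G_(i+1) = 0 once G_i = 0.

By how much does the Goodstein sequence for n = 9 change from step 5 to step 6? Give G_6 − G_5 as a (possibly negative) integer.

47861573

step 0: 9 = 2^(2 + 1) + 1; sub 3 for 2: 3^(3 + 1) + 1; = 82; G_1 = 82−1 = 81
step 1: 81 = 3^(3 + 1); sub 4 for 3: 4^(4 + 1); = 1024; G_2 = 1024−1 = 1023
step 2: 1023 = 3·4^4 + 3·4^3 + 3·4^2 + 3·4 + 3; sub 5 for 4: 3·5^5 + 3·5^3 + 3·5^2 + 3·5 + 3; = 9843; G_3 = 9843−1 = 9842
step 3: 9842 = 3·5^5 + 3·5^3 + 3·5^2 + 3·5 + 2; sub 6 for 5: 3·6^6 + 3·6^3 + 3·6^2 + 3·6 + 2; = 140744; G_4 = 140744−1 = 140743
step 4: 140743 = 3·6^6 + 3·6^3 + 3·6^2 + 3·6 + 1; sub 7 for 6: 3·7^7 + 3·7^3 + 3·7^2 + 3·7 + 1; = 2471827; G_5 = 2471827−1 = 2471826
step 5: 2471826 = 3·7^7 + 3·7^3 + 3·7^2 + 3·7; sub 8 for 7: 3·8^8 + 3·8^3 + 3·8^2 + 3·8; = 50333400; G_6 = 50333400−1 = 50333399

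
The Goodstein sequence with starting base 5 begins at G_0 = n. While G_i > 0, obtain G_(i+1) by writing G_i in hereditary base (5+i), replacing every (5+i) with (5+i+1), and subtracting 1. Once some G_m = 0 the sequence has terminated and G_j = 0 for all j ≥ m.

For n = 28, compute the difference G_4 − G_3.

16

[0] 28 ≡ 5^2 + 3 (base 5). Lift 6: 39. −1: 38.
[1] 38 ≡ 6^2 + 2 (base 6). Lift 7: 51. −1: 50.
[2] 50 ≡ 7^2 + 1 (base 7). Lift 8: 65. −1: 64.
[3] 64 ≡ 8^2 (base 8). Lift 9: 81. −1: 80.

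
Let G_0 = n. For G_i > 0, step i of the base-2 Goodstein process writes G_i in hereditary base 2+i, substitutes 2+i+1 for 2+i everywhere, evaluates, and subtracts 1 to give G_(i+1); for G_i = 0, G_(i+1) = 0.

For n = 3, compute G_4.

G_0=3  [base 2] 2 + 1  →[2↦3]→  3 + 1 = 4  −1 ⇒ G_1=3
G_1=3  [base 3] 3  →[3↦4]→  4 = 4  −1 ⇒ G_2=3
G_2=3  [base 4] 3  →[4↦5]→  3 = 3  −1 ⇒ G_3=2
G_3=2  [base 5] 2  →[5↦6]→  2 = 2  −1 ⇒ G_4=1
G_4=1  [base 6] 1  →[6↦7]→  1 = 1  −1 ⇒ G_5=0

1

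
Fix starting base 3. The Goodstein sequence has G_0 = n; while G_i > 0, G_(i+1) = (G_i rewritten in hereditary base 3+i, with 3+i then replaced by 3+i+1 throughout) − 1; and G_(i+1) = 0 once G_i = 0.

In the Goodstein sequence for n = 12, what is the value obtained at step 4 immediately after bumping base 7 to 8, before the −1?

[0] 12 ≡ 3^2 + 3 (base 3). Lift 4: 20. −1: 19.
[1] 19 ≡ 4^2 + 3 (base 4). Lift 5: 28. −1: 27.
[2] 27 ≡ 5^2 + 2 (base 5). Lift 6: 38. −1: 37.
[3] 37 ≡ 6^2 + 1 (base 6). Lift 7: 50. −1: 49.
[4] 49 ≡ 7^2 (base 7). Lift 8: 64. −1: 63.

64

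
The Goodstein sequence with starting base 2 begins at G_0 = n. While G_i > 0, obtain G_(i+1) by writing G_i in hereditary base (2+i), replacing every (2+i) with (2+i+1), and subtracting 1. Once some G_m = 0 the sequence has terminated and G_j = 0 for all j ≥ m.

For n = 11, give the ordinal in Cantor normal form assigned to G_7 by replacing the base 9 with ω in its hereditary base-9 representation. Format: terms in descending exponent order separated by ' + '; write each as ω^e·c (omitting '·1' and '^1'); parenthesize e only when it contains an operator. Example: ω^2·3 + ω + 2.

ω^ω·7 + ω^7·7 + ω^6·7 + ω^5·7 + ω^4·7 + ω^3·7 + ω^2·7 + ω·7 + 6

[0] 11 ≡ 2^(2 + 1) + 2 + 1 (base 2). Lift 3: 85. −1: 84.
[1] 84 ≡ 3^(3 + 1) + 3 (base 3). Lift 4: 1028. −1: 1027.
[2] 1027 ≡ 4^(4 + 1) + 3 (base 4). Lift 5: 15628. −1: 15627.
[3] 15627 ≡ 5^(5 + 1) + 2 (base 5). Lift 6: 279938. −1: 279937.
[4] 279937 ≡ 6^(6 + 1) + 1 (base 6). Lift 7: 5764802. −1: 5764801.
[5] 5764801 ≡ 7^(7 + 1) (base 7). Lift 8: 134217728. −1: 134217727.
[6] 134217727 ≡ 7·8^8 + 7·8^7 + 7·8^6 + 7·8^5 + 7·8^4 + 7·8^3 + 7·8^2 + 7·8 + 7 (base 8). Lift 9: 2749609303. −1: 2749609302.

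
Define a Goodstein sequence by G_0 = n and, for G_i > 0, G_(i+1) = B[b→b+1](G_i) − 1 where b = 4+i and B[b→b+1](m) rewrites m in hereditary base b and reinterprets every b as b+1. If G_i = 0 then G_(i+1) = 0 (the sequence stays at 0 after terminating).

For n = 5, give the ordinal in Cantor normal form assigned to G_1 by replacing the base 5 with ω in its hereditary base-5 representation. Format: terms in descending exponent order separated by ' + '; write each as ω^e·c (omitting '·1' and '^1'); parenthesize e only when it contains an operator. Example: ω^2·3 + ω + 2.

step 0: 5 = 4 + 1; sub 5 for 4: 5 + 1; = 6; G_1 = 6−1 = 5
step 1: 5 = 5; sub 6 for 5: 6; = 6; G_2 = 6−1 = 5

ω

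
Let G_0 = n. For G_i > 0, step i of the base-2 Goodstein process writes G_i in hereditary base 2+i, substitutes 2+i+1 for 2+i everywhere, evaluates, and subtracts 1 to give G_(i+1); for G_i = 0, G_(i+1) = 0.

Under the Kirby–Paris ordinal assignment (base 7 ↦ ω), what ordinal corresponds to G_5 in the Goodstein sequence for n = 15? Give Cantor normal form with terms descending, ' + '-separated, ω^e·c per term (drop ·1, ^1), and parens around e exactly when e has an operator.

ω^(ω + 1) + ω^ω

[0] 15 ≡ 2^(2 + 1) + 2^2 + 2 + 1 (base 2). Lift 3: 112. −1: 111.
[1] 111 ≡ 3^(3 + 1) + 3^3 + 3 (base 3). Lift 4: 1284. −1: 1283.
[2] 1283 ≡ 4^(4 + 1) + 4^4 + 3 (base 4). Lift 5: 18753. −1: 18752.
[3] 18752 ≡ 5^(5 + 1) + 5^5 + 2 (base 5). Lift 6: 326594. −1: 326593.
[4] 326593 ≡ 6^(6 + 1) + 6^6 + 1 (base 6). Lift 7: 6588345. −1: 6588344.
[5] 6588344 ≡ 7^(7 + 1) + 7^7 (base 7). Lift 8: 150994944. −1: 150994943.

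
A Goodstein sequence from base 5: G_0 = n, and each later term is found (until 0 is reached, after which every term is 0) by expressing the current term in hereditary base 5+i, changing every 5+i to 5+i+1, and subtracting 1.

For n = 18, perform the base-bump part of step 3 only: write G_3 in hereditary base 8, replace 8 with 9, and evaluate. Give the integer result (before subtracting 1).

18 —HB5→ 3·5 + 3 —bump→ 3·6 + 3 = 21 —(−1)→ 20
20 —HB6→ 3·6 + 2 —bump→ 3·7 + 2 = 23 —(−1)→ 22
22 —HB7→ 3·7 + 1 —bump→ 3·8 + 1 = 25 —(−1)→ 24

27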